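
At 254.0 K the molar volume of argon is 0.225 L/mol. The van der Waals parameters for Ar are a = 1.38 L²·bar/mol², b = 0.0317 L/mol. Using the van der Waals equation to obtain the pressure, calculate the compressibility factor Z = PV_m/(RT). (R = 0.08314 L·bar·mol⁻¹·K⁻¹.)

Z ≈ 0.8736

P = RT/(V_m − b) − a/V_m² = (0.08314)(254.0)/(0.225 − 0.0317) − 1.38/(0.225)²
  = 21.118/0.19330 − 27.259 = 109.25 − 27.259 = 81.99 bar
Z = PV_m/(RT) = (81.99)(0.225)/((0.08314)(254.0)) = 18.448/21.118 = 0.8736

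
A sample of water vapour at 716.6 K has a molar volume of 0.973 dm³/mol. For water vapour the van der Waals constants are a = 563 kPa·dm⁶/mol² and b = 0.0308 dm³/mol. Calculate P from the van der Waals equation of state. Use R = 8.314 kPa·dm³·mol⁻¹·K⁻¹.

P = RT/(V_m − b) − a/V_m²
RT/(V_m − b) = (8.314)(716.6)/(0.973 − 0.0308) = 5957.8/0.94220 = 6323.3 kPa
a/V_m² = 563/(0.973)² = 594.68 kPa
P = 6323.3 − 594.68 = 5729 kPa

P ≈ 5729 kPa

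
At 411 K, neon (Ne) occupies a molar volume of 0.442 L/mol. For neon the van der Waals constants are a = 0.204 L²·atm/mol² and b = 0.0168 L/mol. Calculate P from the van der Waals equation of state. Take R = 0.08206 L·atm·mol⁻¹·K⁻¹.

P = RT/(V_m − b) − a/V_m²
RT/(V_m − b) = (0.08206)(411)/(0.442 − 0.0168) = 33.727/0.42520 = 79.320 atm
a/V_m² = 0.204/(0.442)² = 1.0442 atm
P = 79.320 − 1.0442 = 78.28 atm

P ≈ 78.28 atm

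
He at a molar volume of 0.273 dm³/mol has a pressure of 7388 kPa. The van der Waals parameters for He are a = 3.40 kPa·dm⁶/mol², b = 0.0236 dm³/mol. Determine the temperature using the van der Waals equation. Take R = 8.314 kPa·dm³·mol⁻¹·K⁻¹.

T = (P + a/V_m²)(V_m − b)/R
P + a/V_m² = 7388 + 3.40/(0.273)² = 7433.6 kPa
V_m − b = 0.273 − 0.0236 = 0.24940 dm³/mol
T = (7433.6)(0.24940)/8.314 = 223.0 K

T ≈ 223.0 K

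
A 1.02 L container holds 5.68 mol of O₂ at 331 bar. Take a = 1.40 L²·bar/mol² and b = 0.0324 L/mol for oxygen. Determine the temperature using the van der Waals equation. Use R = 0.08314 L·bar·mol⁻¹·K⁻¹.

T ≈ 662.8 K

T = (P + a n²/V²)(V − nb)/(nR)
P + a n²/V² = 331 + (1.40)(5.68)²/(1.02)² = 374.41 bar
V − nb = 1.02 − (5.68)(0.0324) = 0.83597 L
T = (374.41)(0.83597)/((5.68)(0.08314)) = 662.8 K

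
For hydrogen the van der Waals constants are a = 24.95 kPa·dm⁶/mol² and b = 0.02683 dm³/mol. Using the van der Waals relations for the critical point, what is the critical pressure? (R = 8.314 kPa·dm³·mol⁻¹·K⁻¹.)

For a van der Waals gas, P_c = a/(27b²).
P_c = 24.95/(27×(0.02683)²) = 24.95/0.019436 = 1284 kPa

P_c ≈ 1284 kPa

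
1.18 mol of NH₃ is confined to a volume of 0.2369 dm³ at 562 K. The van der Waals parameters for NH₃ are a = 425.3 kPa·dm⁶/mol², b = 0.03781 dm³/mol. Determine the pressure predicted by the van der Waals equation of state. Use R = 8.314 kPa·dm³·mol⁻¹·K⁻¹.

P = nRT/(V − nb) − a n²/V²
nRT/(V − nb) = (1.18)(8.314)(562)/(0.2369 − 1.18×0.03781) = 5513.5/0.19228 = 28674 kPa
a n²/V² = (425.3)(1.18)²/(0.2369)² = 10552 kPa
P = 28674 − 10552 = 18122 kPa

P ≈ 18122 kPa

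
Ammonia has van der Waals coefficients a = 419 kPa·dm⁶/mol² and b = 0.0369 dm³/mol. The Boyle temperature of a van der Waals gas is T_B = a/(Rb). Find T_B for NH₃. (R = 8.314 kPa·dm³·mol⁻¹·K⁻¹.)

T_B ≈ 1366 K

For a van der Waals gas the second virial coefficient B₂ = b − a/(RT) vanishes at T_B = a/(Rb).
T_B = 419/(8.314×0.0369) = 419/0.30679 = 1366 K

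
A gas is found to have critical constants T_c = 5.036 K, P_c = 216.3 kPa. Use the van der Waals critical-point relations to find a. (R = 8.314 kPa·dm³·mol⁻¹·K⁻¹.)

a ≈ 3.419 kPa·dm⁶/mol²

From T_c = 8a/(27Rb) and P_c = a/(27b²): a = 27 R² T_c²/(64 P_c).
a = 27×(8.314)²×(5.036)²/(64×216.3) = 47332/13843 = 3.419 kPa·dm⁶/mol²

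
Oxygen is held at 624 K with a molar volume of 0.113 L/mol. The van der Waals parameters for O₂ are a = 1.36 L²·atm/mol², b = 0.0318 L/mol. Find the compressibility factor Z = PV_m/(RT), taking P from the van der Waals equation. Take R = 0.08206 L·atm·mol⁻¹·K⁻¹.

Z ≈ 1.157

P = RT/(V_m − b) − a/V_m² = (0.08206)(624)/(0.113 − 0.0318) − 1.36/(0.113)²
  = 51.205/0.081200 − 106.51 = 630.60 − 106.51 = 524.09 atm
Z = PV_m/(RT) = (524.09)(0.113)/((0.08206)(624)) = 59.222/51.205 = 1.157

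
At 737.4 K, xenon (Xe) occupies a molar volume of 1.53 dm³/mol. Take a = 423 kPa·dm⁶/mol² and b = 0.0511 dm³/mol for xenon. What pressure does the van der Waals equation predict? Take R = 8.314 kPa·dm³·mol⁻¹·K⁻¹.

P = RT/(V_m − b) − a/V_m²
RT/(V_m − b) = (8.314)(737.4)/(1.53 − 0.0511) = 6130.7/1.4789 = 4145.4 kPa
a/V_m² = 423/(1.53)² = 180.70 kPa
P = 4145.4 − 180.70 = 3965 kPa

P ≈ 3965 kPa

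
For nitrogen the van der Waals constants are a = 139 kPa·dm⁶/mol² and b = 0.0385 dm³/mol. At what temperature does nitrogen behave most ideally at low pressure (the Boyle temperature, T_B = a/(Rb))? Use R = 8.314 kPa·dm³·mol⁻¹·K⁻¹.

T_B ≈ 434.3 K

For a van der Waals gas the second virial coefficient B₂ = b − a/(RT) vanishes at T_B = a/(Rb).
T_B = 139/(8.314×0.0385) = 139/0.32009 = 434.3 K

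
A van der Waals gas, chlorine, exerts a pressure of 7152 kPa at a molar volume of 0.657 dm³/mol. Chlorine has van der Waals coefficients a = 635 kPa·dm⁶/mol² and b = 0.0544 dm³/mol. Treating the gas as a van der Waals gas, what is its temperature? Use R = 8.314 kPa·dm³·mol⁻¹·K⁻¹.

T ≈ 625.0 K

T = (P + a/V_m²)(V_m − b)/R
P + a/V_m² = 7152 + 635/(0.657)² = 8623.1 kPa
V_m − b = 0.657 − 0.0544 = 0.60260 dm³/mol
T = (8623.1)(0.60260)/8.314 = 625.0 K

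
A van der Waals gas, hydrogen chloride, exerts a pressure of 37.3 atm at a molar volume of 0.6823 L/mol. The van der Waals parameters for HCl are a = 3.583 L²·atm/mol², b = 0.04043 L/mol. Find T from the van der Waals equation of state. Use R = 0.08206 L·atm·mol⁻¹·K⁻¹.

T = (P + a/V_m²)(V_m − b)/R
P + a/V_m² = 37.3 + 3.583/(0.6823)² = 44.997 atm
V_m − b = 0.6823 − 0.04043 = 0.64187 L/mol
T = (44.997)(0.64187)/0.08206 = 352.0 K

T ≈ 352.0 K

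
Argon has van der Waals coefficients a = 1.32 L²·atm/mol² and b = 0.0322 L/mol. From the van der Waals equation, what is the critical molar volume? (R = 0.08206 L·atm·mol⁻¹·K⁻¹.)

For a van der Waals gas, V_m,c = 3b.
V_m,c = 3×0.0322 = 0.09660 L/mol

V_m,c ≈ 0.09660 L/mol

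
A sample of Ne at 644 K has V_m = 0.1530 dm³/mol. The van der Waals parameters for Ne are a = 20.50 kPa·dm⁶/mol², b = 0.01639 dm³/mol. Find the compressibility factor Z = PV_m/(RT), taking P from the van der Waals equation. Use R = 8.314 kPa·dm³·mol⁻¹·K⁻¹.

P = RT/(V_m − b) − a/V_m² = (8.314)(644)/(0.1530 − 0.01639) − 20.50/(0.1530)²
  = 5354.2/0.13661 − 875.73 = 39193 − 875.73 = 38317 kPa
Z = PV_m/(RT) = (38317)(0.1530)/((8.314)(644)) = 5862.5/5354.2 = 1.095

Z ≈ 1.095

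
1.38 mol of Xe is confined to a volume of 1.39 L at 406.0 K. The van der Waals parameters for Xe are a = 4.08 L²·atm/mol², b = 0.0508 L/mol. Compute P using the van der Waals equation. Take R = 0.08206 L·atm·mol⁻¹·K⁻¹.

P ≈ 30.81 atm

P = nRT/(V − nb) − a n²/V²
nRT/(V − nb) = (1.38)(0.08206)(406.0)/(1.39 − 1.38×0.0508) = 45.977/1.3199 = 34.834 atm
a n²/V² = (4.08)(1.38)²/(1.39)² = 4.0215 atm
P = 34.834 − 4.0215 = 30.81 atm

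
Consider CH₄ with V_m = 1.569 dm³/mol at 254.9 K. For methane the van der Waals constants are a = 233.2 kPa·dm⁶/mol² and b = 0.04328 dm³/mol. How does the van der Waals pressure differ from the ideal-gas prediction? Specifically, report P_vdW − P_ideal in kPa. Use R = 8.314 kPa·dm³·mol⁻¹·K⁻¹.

ΔP ≈ -56.4 kPa

Ideal: P_ideal = RT/V_m = (8.314)(254.9)/1.569 = 1350.69 kPa
vdW: P = RT/(V_m − b) − a/V_m² = 2119.24/1.52572 − 233.2/2.46176 = 1389.01 − 94.7290 = 1294.28 kPa
ΔP = 1294.28 − 1350.69 = -56.4 kPa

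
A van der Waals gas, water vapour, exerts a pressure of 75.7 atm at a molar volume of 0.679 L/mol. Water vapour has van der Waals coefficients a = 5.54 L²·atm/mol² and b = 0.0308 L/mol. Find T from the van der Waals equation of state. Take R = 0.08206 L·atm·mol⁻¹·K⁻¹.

T = (P + a/V_m²)(V_m − b)/R
P + a/V_m² = 75.7 + 5.54/(0.679)² = 87.716 atm
V_m − b = 0.679 − 0.0308 = 0.64820 L/mol
T = (87.716)(0.64820)/0.08206 = 692.9 K

T ≈ 692.9 K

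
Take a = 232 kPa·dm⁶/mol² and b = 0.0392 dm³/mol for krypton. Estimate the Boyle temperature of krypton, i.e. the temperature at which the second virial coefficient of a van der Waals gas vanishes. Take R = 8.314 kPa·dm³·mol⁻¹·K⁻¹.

T_B ≈ 711.9 K

For a van der Waals gas the second virial coefficient B₂ = b − a/(RT) vanishes at T_B = a/(Rb).
T_B = 232/(8.314×0.0392) = 232/0.32591 = 711.9 K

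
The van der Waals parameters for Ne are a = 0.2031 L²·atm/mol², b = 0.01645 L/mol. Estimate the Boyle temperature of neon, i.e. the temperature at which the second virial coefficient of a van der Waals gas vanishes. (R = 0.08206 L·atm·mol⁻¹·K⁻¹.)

For a van der Waals gas the second virial coefficient B₂ = b − a/(RT) vanishes at T_B = a/(Rb).
T_B = 0.2031/(0.08206×0.01645) = 0.2031/0.0013499 = 150.5 K

T_B ≈ 150.5 K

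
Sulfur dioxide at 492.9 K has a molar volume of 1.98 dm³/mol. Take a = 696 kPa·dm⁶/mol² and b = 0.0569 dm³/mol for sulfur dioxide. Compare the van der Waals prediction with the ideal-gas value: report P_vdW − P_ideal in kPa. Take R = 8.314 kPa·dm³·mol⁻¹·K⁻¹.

ΔP ≈ -116.3 kPa

Ideal: P_ideal = RT/V_m = (8.314)(492.9)/1.98 = 2069.68 kPa
vdW: P = RT/(V_m − b) − a/V_m² = 4097.97/1.92310 − 696/3.92040 = 2130.92 − 177.533 = 1953.39 kPa
ΔP = 1953.39 − 2069.68 = -116.3 kPa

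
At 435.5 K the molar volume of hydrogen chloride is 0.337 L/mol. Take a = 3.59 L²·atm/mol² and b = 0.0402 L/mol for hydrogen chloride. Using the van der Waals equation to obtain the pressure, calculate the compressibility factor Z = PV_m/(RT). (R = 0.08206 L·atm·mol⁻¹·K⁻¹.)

Z ≈ 0.8374

P = RT/(V_m − b) − a/V_m² = (0.08206)(435.5)/(0.337 − 0.0402) − 3.59/(0.337)²
  = 35.737/0.29680 − 31.611 = 120.41 − 31.611 = 88.80 atm
Z = PV_m/(RT) = (88.80)(0.337)/((0.08206)(435.5)) = 29.926/35.737 = 0.8374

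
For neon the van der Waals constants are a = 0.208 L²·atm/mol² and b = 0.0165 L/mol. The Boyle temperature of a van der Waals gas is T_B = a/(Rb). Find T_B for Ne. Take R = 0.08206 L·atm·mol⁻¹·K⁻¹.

T_B ≈ 153.6 K

For a van der Waals gas the second virial coefficient B₂ = b − a/(RT) vanishes at T_B = a/(Rb).
T_B = 0.208/(0.08206×0.0165) = 0.208/0.0013540 = 153.6 K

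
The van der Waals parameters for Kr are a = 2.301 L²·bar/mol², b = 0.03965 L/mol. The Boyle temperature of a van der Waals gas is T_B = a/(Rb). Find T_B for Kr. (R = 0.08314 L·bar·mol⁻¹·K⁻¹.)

For a van der Waals gas the second virial coefficient B₂ = b − a/(RT) vanishes at T_B = a/(Rb).
T_B = 2.301/(0.08314×0.03965) = 2.301/0.0032965 = 698.0 K

T_B ≈ 698.0 K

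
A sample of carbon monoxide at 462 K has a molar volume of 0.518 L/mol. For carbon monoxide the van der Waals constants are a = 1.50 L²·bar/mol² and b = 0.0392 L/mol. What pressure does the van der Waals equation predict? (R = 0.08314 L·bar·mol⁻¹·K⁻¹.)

P = RT/(V_m − b) − a/V_m²
RT/(V_m − b) = (0.08314)(462)/(0.518 − 0.0392) = 38.411/0.47880 = 80.223 bar
a/V_m² = 1.50/(0.518)² = 5.5903 bar
P = 80.223 − 5.5903 = 74.63 bar

P ≈ 74.63 bar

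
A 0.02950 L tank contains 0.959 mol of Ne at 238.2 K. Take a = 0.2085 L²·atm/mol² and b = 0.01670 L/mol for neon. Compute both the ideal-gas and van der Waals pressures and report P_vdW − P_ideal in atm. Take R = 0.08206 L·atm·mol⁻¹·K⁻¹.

Ideal: P_ideal = nRT/V = (0.959)(0.08206)(238.2)/0.02950 = 635.433 atm
vdW: P = nRT/(V − nb) − a n²/V² = 18.7453/0.0134847 − 0.191753/0.000870250 = 1390.12 − 220.342 = 1169.78 atm
ΔP = 1169.78 − 635.433 = 534.3 atm

ΔP ≈ 534.3 atm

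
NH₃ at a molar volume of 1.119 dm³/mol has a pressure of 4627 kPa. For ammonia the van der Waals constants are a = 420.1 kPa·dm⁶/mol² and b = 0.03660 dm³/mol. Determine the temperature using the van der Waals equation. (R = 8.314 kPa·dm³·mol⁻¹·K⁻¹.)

T ≈ 646.1 K

T = (P + a/V_m²)(V_m − b)/R
P + a/V_m² = 4627 + 420.1/(1.119)² = 4962.5 kPa
V_m − b = 1.119 − 0.03660 = 1.0824 dm³/mol
T = (4962.5)(1.0824)/8.314 = 646.1 K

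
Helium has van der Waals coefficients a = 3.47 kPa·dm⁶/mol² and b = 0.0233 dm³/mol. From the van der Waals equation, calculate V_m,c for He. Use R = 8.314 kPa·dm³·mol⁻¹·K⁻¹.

V_m,c ≈ 0.06990 dm³/mol

For a van der Waals gas, V_m,c = 3b.
V_m,c = 3×0.0233 = 0.06990 dm³/mol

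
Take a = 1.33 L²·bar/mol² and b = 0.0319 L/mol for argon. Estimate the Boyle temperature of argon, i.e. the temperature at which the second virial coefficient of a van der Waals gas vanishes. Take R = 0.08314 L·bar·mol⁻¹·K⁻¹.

For a van der Waals gas the second virial coefficient B₂ = b − a/(RT) vanishes at T_B = a/(Rb).
T_B = 1.33/(0.08314×0.0319) = 1.33/0.0026522 = 501.5 K

T_B ≈ 501.5 K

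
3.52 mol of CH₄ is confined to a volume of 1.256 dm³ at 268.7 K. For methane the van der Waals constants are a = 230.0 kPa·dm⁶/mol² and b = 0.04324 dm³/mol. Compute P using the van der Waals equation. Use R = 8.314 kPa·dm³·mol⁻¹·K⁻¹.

P = nRT/(V − nb) − a n²/V²
nRT/(V − nb) = (3.52)(8.314)(268.7)/(1.256 − 3.52×0.04324) = 7863.6/1.1038 = 7124.1 kPa
a n²/V² = (230.0)(3.52)²/(1.256)² = 1806.5 kPa
P = 7124.1 − 1806.5 = 5318 kPa

P ≈ 5318 kPa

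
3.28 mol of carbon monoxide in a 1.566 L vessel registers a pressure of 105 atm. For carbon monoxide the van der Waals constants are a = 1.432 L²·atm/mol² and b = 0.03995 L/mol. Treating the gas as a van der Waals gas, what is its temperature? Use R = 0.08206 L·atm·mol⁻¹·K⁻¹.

T = (P + a n²/V²)(V − nb)/(nR)
P + a n²/V² = 105 + (1.432)(3.28)²/(1.566)² = 111.28 atm
V − nb = 1.566 − (3.28)(0.03995) = 1.4350 L
T = (111.28)(1.4350)/((3.28)(0.08206)) = 593.3 K

T ≈ 593.3 K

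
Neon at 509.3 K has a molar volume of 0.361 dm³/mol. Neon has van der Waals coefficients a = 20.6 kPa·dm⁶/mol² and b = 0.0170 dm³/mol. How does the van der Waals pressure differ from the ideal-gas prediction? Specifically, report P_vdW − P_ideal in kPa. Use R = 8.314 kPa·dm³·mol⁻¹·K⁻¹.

ΔP ≈ 422 kPa

Ideal: P_ideal = RT/V_m = (8.314)(509.3)/0.361 = 11729.4 kPa
vdW: P = RT/(V_m − b) − a/V_m² = 4234.32/0.344000 − 20.6/0.130321 = 12309.1 − 158.071 = 12151.0 kPa
ΔP = 12151.0 − 11729.4 = 422 kPa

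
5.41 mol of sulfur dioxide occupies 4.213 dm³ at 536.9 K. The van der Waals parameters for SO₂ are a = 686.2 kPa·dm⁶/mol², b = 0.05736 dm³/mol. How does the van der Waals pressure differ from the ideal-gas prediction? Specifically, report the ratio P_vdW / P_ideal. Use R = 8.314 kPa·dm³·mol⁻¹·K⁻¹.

Ideal: P_ideal = nRT/V = (5.41)(8.314)(536.9)/4.213 = 5732.04 kPa
vdW: P = nRT/(V − nb) − a n²/V² = 24149.1/3.90268 − 20083.8/17.7494 = 6187.82 − 1131.52 = 5056.30 kPa
Ratio = 5056.30/5732.04 = 0.8821

P_vdW / P_ideal ≈ 0.8821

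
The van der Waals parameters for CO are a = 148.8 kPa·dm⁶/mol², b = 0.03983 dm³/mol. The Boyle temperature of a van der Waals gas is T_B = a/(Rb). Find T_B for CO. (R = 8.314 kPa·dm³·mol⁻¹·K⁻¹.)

For a van der Waals gas the second virial coefficient B₂ = b − a/(RT) vanishes at T_B = a/(Rb).
T_B = 148.8/(8.314×0.03983) = 148.8/0.33115 = 449.3 K

T_B ≈ 449.3 K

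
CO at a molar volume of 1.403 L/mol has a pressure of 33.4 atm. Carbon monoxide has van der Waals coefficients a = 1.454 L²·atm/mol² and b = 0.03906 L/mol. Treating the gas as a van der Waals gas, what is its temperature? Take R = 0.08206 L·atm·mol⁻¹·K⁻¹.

T = (P + a/V_m²)(V_m − b)/R
P + a/V_m² = 33.4 + 1.454/(1.403)² = 34.139 atm
V_m − b = 1.403 − 0.03906 = 1.3639 L/mol
T = (34.139)(1.3639)/0.08206 = 567.4 K

T ≈ 567.4 K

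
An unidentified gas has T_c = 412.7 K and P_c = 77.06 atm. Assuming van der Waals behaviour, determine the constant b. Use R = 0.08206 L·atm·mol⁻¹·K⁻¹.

b ≈ 0.05493 L/mol

From T_c = 8a/(27Rb) and P_c = a/(27b²): b = R T_c/(8 P_c).
b = (0.08206)(412.7)/(8×77.06) = 33.866/616.48 = 0.05493 L/mol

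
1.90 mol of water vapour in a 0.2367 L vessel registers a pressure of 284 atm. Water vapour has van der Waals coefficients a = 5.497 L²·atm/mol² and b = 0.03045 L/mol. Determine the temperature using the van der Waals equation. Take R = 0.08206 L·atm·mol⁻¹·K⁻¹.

T = (P + a n²/V²)(V − nb)/(nR)
P + a n²/V² = 284 + (5.497)(1.90)²/(0.2367)² = 638.19 atm
V − nb = 0.2367 − (1.90)(0.03045) = 0.17885 L
T = (638.19)(0.17885)/((1.90)(0.08206)) = 732.1 K

T ≈ 732.1 K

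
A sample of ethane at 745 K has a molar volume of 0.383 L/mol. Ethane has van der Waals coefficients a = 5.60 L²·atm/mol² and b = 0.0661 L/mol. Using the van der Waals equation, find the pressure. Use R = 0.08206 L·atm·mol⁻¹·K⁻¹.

P ≈ 154.7 atm

P = RT/(V_m − b) − a/V_m²
RT/(V_m − b) = (0.08206)(745)/(0.383 − 0.0661) = 61.135/0.31690 = 192.92 atm
a/V_m² = 5.60/(0.383)² = 38.176 atm
P = 192.92 − 38.176 = 154.7 atm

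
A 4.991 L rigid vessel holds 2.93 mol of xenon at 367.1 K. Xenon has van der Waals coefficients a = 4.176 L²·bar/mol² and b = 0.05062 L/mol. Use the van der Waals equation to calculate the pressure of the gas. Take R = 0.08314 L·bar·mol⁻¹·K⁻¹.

P ≈ 17.03 bar

P = nRT/(V − nb) − a n²/V²
nRT/(V − nb) = (2.93)(0.08314)(367.1)/(4.991 − 2.93×0.05062) = 89.426/4.8427 = 18.466 bar
a n²/V² = (4.176)(2.93)²/(4.991)² = 1.4392 bar
P = 18.466 − 1.4392 = 17.03 bar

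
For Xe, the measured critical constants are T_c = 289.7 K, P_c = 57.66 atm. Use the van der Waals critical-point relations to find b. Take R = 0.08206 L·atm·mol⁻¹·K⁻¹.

From T_c = 8a/(27Rb) and P_c = a/(27b²): b = R T_c/(8 P_c).
b = (0.08206)(289.7)/(8×57.66) = 23.773/461.28 = 0.05154 L/mol

b ≈ 0.05154 L/mol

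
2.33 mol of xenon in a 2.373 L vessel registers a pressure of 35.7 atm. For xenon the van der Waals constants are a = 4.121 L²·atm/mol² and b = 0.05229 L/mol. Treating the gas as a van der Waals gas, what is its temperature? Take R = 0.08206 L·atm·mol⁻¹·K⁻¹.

T ≈ 467.1 K

T = (P + a n²/V²)(V − nb)/(nR)
P + a n²/V² = 35.7 + (4.121)(2.33)²/(2.373)² = 39.673 atm
V − nb = 2.373 − (2.33)(0.05229) = 2.2512 L
T = (39.673)(2.2512)/((2.33)(0.08206)) = 467.1 K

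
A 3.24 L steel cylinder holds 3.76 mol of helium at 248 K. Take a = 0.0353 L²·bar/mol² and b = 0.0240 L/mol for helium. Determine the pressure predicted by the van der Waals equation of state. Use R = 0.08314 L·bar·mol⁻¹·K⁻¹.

P ≈ 24.57 bar

P = nRT/(V − nb) − a n²/V²
nRT/(V − nb) = (3.76)(0.08314)(248)/(3.24 − 3.76×0.0240) = 77.526/3.1498 = 24.613 bar
a n²/V² = (0.0353)(3.76)²/(3.24)² = 0.047540 bar
P = 24.613 − 0.047540 = 24.57 bar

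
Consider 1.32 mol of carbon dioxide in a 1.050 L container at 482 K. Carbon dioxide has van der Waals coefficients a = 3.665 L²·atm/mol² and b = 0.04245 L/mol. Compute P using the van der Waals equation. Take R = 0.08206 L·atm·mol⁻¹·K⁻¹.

P = nRT/(V − nb) − a n²/V²
nRT/(V − nb) = (1.32)(0.08206)(482)/(1.050 − 1.32×0.04245) = 52.210/0.99397 = 52.527 atm
a n²/V² = (3.665)(1.32)²/(1.050)² = 5.7922 atm
P = 52.527 − 5.7922 = 46.73 atm

P ≈ 46.73 atm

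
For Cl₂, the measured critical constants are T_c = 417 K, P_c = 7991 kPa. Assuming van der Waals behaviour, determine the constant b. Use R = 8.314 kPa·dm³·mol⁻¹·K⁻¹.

b ≈ 0.05423 dm³/mol

From T_c = 8a/(27Rb) and P_c = a/(27b²): b = R T_c/(8 P_c).
b = (8.314)(417)/(8×7991) = 3466.9/63928 = 0.05423 dm³/mol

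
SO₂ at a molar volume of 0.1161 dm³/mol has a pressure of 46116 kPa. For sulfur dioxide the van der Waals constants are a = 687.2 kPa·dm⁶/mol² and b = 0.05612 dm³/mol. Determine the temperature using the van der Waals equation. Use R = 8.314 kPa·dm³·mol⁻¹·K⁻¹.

T ≈ 700.5 K

T = (P + a/V_m²)(V_m − b)/R
P + a/V_m² = 46116 + 687.2/(0.1161)² = 97098 kPa
V_m − b = 0.1161 − 0.05612 = 0.059980 dm³/mol
T = (97098)(0.059980)/8.314 = 700.5 K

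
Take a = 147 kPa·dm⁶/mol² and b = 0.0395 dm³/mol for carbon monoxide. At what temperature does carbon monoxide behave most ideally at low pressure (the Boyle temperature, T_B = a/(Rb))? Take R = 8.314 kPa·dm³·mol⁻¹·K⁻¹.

For a van der Waals gas the second virial coefficient B₂ = b − a/(RT) vanishes at T_B = a/(Rb).
T_B = 147/(8.314×0.0395) = 147/0.32840 = 447.6 K

T_B ≈ 447.6 K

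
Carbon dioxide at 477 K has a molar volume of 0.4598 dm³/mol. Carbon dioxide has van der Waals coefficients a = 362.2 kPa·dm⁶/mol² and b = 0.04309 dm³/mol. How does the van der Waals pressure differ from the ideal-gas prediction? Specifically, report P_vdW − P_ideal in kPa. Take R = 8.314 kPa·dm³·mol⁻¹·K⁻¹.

ΔP ≈ -821.3 kPa

Ideal: P_ideal = RT/V_m = (8.314)(477)/0.4598 = 8625.01 kPa
vdW: P = RT/(V_m − b) − a/V_m² = 3965.78/0.416710 − 362.2/0.211416 = 9516.88 − 1713.21 = 7803.67 kPa
ΔP = 7803.67 − 8625.01 = -821.3 kPa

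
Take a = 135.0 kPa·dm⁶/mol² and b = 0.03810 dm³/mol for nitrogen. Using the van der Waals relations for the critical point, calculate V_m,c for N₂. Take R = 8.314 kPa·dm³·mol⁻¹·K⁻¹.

For a van der Waals gas, V_m,c = 3b.
V_m,c = 3×0.03810 = 0.1143 dm³/mol

V_m,c ≈ 0.1143 dm³/mol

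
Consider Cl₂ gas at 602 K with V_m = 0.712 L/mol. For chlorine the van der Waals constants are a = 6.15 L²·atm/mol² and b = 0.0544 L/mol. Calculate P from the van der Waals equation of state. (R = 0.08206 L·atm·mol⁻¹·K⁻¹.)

P = RT/(V_m − b) − a/V_m²
RT/(V_m − b) = (0.08206)(602)/(0.712 − 0.0544) = 49.400/0.65760 = 75.122 atm
a/V_m² = 6.15/(0.712)² = 12.132 atm
P = 75.122 − 12.132 = 62.99 atm

P ≈ 62.99 atm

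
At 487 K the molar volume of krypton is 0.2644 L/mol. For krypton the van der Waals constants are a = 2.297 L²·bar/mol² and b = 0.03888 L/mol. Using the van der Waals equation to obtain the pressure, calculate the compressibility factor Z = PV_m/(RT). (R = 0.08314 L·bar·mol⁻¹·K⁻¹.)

Z ≈ 0.9578

P = RT/(V_m − b) − a/V_m² = (0.08314)(487)/(0.2644 − 0.03888) − 2.297/(0.2644)²
  = 40.489/0.22552 − 32.858 = 179.54 − 32.858 = 146.68 bar
Z = PV_m/(RT) = (146.68)(0.2644)/((0.08314)(487)) = 38.782/40.489 = 0.9578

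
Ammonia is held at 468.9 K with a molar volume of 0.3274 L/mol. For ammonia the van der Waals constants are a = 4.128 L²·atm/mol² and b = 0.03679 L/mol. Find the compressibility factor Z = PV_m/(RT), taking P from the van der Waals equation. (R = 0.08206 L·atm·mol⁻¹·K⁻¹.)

P = RT/(V_m − b) − a/V_m² = (0.08206)(468.9)/(0.3274 − 0.03679) − 4.128/(0.3274)²
  = 38.478/0.29061 − 38.511 = 132.40 − 38.511 = 93.89 atm
Z = PV_m/(RT) = (93.89)(0.3274)/((0.08206)(468.9)) = 30.740/38.478 = 0.7989

Z ≈ 0.7989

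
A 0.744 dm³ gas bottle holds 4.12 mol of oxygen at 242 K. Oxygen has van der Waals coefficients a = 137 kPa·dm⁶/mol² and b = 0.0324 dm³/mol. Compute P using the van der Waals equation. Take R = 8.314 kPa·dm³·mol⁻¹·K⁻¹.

P ≈ 9377 kPa

P = nRT/(V − nb) − a n²/V²
nRT/(V − nb) = (4.12)(8.314)(242)/(0.744 − 4.12×0.0324) = 8289.4/0.61051 = 13578 kPa
a n²/V² = (137)(4.12)²/(0.744)² = 4201.2 kPa
P = 13578 − 4201.2 = 9377 kPa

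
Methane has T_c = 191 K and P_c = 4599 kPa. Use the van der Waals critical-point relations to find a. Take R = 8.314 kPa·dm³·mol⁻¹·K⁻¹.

a ≈ 231.3 kPa·dm⁶/mol²

From T_c = 8a/(27Rb) and P_c = a/(27b²): a = 27 R² T_c²/(64 P_c).
a = 27×(8.314)²×(191)²/(64×4599) = 68084858/294336 = 231.3 kPa·dm⁶/mol²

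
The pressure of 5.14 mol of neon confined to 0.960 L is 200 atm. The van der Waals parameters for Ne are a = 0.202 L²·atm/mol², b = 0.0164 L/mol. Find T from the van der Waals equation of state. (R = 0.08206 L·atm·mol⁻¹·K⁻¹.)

T ≈ 427.3 K

T = (P + a n²/V²)(V − nb)/(nR)
P + a n²/V² = 200 + (0.202)(5.14)²/(0.960)² = 205.79 atm
V − nb = 0.960 − (5.14)(0.0164) = 0.87570 L
T = (205.79)(0.87570)/((5.14)(0.08206)) = 427.3 K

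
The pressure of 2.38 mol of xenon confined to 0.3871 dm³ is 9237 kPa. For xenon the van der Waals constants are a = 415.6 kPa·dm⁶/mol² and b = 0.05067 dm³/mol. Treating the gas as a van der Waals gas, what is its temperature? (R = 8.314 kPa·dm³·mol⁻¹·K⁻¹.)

T ≈ 336.0 K

T = (P + a n²/V²)(V − nb)/(nR)
P + a n²/V² = 9237 + (415.6)(2.38)²/(0.3871)² = 24947 kPa
V − nb = 0.3871 − (2.38)(0.05067) = 0.26651 dm³
T = (24947)(0.26651)/((2.38)(8.314)) = 336.0 K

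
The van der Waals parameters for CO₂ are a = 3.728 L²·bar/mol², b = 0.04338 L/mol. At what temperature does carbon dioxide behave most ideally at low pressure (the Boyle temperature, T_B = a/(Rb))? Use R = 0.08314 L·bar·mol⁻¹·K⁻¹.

T_B ≈ 1034 K

For a van der Waals gas the second virial coefficient B₂ = b − a/(RT) vanishes at T_B = a/(Rb).
T_B = 3.728/(0.08314×0.04338) = 3.728/0.0036066 = 1034 K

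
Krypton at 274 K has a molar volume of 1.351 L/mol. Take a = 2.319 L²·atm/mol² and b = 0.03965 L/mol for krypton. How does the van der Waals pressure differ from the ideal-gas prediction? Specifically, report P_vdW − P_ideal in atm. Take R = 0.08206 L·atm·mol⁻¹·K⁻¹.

ΔP ≈ -0.767 atm

Ideal: P_ideal = RT/V_m = (0.08206)(274)/1.351 = 16.6428 atm
vdW: P = RT/(V_m − b) − a/V_m² = 22.4844/1.31135 − 2.319/1.82520 = 17.1460 − 1.27055 = 15.8755 atm
ΔP = 15.8755 − 16.6428 = -0.767 atm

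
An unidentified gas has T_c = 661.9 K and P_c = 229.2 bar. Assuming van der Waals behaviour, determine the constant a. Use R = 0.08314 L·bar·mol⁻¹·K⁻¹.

From T_c = 8a/(27Rb) and P_c = a/(27b²): a = 27 R² T_c²/(64 P_c).
a = 27×(0.08314)²×(661.9)²/(64×229.2) = 81765/14669 = 5.574 L²·bar/mol²

a ≈ 5.574 L²·bar/mol²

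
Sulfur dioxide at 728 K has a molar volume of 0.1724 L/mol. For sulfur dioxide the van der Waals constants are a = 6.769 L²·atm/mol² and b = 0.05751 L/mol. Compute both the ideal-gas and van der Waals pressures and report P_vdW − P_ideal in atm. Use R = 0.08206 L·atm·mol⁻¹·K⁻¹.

Ideal: P_ideal = RT/V_m = (0.08206)(728)/0.1724 = 346.518 atm
vdW: P = RT/(V_m − b) − a/V_m² = 59.7397/0.114890 − 6.769/0.0297218 = 519.973 − 227.745 = 292.228 atm
ΔP = 292.228 − 346.518 = -54.29 atm

ΔP ≈ -54.29 atm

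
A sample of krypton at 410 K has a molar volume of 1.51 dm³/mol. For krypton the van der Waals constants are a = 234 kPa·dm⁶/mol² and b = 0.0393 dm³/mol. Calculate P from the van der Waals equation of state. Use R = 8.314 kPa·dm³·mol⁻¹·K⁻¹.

P ≈ 2215 kPa

P = RT/(V_m − b) − a/V_m²
RT/(V_m − b) = (8.314)(410)/(1.51 − 0.0393) = 3408.7/1.4707 = 2317.7 kPa
a/V_m² = 234/(1.51)² = 102.63 kPa
P = 2317.7 − 102.63 = 2215 kPa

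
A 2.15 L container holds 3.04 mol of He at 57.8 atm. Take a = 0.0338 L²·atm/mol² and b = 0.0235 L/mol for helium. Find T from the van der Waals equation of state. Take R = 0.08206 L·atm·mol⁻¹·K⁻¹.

T ≈ 482.2 K

T = (P + a n²/V²)(V − nb)/(nR)
P + a n²/V² = 57.8 + (0.0338)(3.04)²/(2.15)² = 57.868 atm
V − nb = 2.15 − (3.04)(0.0235) = 2.0786 L
T = (57.868)(2.0786)/((3.04)(0.08206)) = 482.2 K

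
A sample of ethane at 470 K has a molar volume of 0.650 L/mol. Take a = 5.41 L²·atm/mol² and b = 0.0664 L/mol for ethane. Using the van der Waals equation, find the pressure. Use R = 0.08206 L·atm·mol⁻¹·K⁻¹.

P ≈ 53.28 atm

P = RT/(V_m − b) − a/V_m²
RT/(V_m − b) = (0.08206)(470)/(0.650 − 0.0664) = 38.568/0.58360 = 66.086 atm
a/V_m² = 5.41/(0.650)² = 12.805 atm
P = 66.086 − 12.805 = 53.28 atm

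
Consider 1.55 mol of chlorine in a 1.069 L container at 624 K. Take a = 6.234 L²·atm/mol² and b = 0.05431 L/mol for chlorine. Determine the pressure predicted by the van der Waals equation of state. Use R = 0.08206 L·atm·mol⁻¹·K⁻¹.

P = nRT/(V − nb) − a n²/V²
nRT/(V − nb) = (1.55)(0.08206)(624)/(1.069 − 1.55×0.05431) = 79.368/0.98482 = 80.591 atm
a n²/V² = (6.234)(1.55)²/(1.069)² = 13.106 atm
P = 80.591 − 13.106 = 67.49 atm

P ≈ 67.49 atm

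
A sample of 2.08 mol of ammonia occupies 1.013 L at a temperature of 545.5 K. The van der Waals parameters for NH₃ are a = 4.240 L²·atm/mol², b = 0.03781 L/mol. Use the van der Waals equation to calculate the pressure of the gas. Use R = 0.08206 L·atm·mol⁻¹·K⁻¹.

P ≈ 81.77 atm

P = nRT/(V − nb) − a n²/V²
nRT/(V − nb) = (2.08)(0.08206)(545.5)/(1.013 − 2.08×0.03781) = 93.109/0.93436 = 99.650 atm
a n²/V² = (4.240)(2.08)²/(1.013)² = 17.876 atm
P = 99.650 − 17.876 = 81.77 atm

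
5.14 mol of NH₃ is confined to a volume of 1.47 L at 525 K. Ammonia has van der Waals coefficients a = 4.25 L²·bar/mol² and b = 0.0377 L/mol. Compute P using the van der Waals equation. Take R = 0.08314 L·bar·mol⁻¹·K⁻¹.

P ≈ 123.8 bar

P = nRT/(V − nb) − a n²/V²
nRT/(V − nb) = (5.14)(0.08314)(525)/(1.47 − 5.14×0.0377) = 224.35/1.2762 = 175.80 bar
a n²/V² = (4.25)(5.14)²/(1.47)² = 51.961 bar
P = 175.80 − 51.961 = 123.8 bar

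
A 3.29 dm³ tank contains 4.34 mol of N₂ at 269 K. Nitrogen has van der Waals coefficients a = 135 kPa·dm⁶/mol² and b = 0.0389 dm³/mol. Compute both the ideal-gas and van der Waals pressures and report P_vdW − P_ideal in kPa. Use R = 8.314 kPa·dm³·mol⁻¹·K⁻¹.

Ideal: P_ideal = nRT/V = (4.34)(8.314)(269)/3.29 = 2950.23 kPa
vdW: P = nRT/(V − nb) − a n²/V² = 9706.26/3.12117 − 2542.81/10.8241 = 3109.81 − 234.921 = 2874.89 kPa
ΔP = 2874.89 − 2950.23 = -75.3 kPa

ΔP ≈ -75.3 kPa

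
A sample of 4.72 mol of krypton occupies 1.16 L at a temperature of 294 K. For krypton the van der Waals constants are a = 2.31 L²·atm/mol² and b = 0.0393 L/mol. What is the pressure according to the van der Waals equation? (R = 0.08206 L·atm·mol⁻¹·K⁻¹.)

P = nRT/(V − nb) − a n²/V²
nRT/(V − nb) = (4.72)(0.08206)(294)/(1.16 − 4.72×0.0393) = 113.87/0.97450 = 116.85 atm
a n²/V² = (2.31)(4.72)²/(1.16)² = 38.245 atm
P = 116.85 − 38.245 = 78.61 atm

P ≈ 78.61 atm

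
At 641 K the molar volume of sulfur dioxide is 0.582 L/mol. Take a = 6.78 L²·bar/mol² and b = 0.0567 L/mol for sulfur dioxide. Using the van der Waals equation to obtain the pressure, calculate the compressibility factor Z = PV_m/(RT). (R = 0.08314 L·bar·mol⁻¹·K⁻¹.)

Z ≈ 0.8893

P = RT/(V_m − b) − a/V_m² = (0.08314)(641)/(0.582 − 0.0567) − 6.78/(0.582)²
  = 53.293/0.52530 − 20.016 = 101.45 − 20.016 = 81.43 bar
Z = PV_m/(RT) = (81.43)(0.582)/((0.08314)(641)) = 47.392/53.293 = 0.8893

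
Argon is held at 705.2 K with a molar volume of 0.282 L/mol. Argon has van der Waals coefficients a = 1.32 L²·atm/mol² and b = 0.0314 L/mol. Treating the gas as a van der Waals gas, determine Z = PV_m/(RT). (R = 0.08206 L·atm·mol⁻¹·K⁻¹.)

Z ≈ 1.044

P = RT/(V_m − b) − a/V_m² = (0.08206)(705.2)/(0.282 − 0.0314) − 1.32/(0.282)²
  = 57.869/0.25060 − 16.599 = 230.92 − 16.599 = 214.32 atm
Z = PV_m/(RT) = (214.32)(0.282)/((0.08206)(705.2)) = 60.438/57.869 = 1.044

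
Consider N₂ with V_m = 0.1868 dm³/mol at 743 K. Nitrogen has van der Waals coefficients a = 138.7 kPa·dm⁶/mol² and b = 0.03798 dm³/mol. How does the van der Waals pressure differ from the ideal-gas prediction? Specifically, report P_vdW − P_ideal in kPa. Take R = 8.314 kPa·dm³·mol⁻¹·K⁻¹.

ΔP ≈ 4465 kPa

Ideal: P_ideal = RT/V_m = (8.314)(743)/0.1868 = 33069.1 kPa
vdW: P = RT/(V_m − b) − a/V_m² = 6177.30/0.148820 − 138.7/0.0348942 = 41508.5 − 3974.87 = 37533.6 kPa
ΔP = 37533.6 − 33069.1 = 4465 kPa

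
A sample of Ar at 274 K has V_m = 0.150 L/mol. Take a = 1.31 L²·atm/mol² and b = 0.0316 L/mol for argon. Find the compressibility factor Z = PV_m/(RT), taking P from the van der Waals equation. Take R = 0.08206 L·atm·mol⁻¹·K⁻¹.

Z ≈ 0.8785

P = RT/(V_m − b) − a/V_m² = (0.08206)(274)/(0.150 − 0.0316) − 1.31/(0.150)²
  = 22.484/0.11840 − 58.222 = 189.90 − 58.222 = 131.68 atm
Z = PV_m/(RT) = (131.68)(0.150)/((0.08206)(274)) = 19.752/22.484 = 0.8785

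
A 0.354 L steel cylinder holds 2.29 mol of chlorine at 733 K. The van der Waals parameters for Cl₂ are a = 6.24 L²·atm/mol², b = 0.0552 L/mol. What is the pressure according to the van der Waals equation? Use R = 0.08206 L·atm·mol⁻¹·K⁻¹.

P ≈ 344.1 atm

P = nRT/(V − nb) − a n²/V²
nRT/(V − nb) = (2.29)(0.08206)(733)/(0.354 − 2.29×0.0552) = 137.74/0.22759 = 605.21 atm
a n²/V² = (6.24)(2.29)²/(0.354)² = 261.13 atm
P = 605.21 − 261.13 = 344.1 atm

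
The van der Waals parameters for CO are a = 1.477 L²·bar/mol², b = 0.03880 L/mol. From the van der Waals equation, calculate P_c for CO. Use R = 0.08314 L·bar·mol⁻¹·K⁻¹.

For a van der Waals gas, P_c = a/(27b²).
P_c = 1.477/(27×(0.03880)²) = 1.477/0.040647 = 36.34 bar

P_c ≈ 36.34 bar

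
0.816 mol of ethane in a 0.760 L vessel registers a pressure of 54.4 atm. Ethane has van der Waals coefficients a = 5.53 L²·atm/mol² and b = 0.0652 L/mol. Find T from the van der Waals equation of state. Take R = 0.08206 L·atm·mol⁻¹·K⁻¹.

T = (P + a n²/V²)(V − nb)/(nR)
P + a n²/V² = 54.4 + (5.53)(0.816)²/(0.760)² = 60.775 atm
V − nb = 0.760 − (0.816)(0.0652) = 0.70680 L
T = (60.775)(0.70680)/((0.816)(0.08206)) = 641.5 K

T ≈ 641.5 K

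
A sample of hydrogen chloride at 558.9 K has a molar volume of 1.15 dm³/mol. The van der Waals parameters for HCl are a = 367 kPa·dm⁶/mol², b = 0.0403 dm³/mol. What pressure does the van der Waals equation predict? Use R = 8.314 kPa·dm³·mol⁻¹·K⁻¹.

P ≈ 3910 kPa

P = RT/(V_m − b) − a/V_m²
RT/(V_m − b) = (8.314)(558.9)/(1.15 − 0.0403) = 4646.7/1.1097 = 4187.3 kPa
a/V_m² = 367/(1.15)² = 277.50 kPa
P = 4187.3 − 277.50 = 3910 kPa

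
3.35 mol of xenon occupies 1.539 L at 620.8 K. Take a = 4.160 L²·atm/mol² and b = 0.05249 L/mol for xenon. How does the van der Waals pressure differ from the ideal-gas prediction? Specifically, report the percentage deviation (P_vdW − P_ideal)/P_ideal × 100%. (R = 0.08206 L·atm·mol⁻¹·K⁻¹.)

Ideal: P_ideal = nRT/V = (3.35)(0.08206)(620.8)/1.539 = 110.889 atm
vdW: P = nRT/(V − nb) − a n²/V² = 170.659/1.36316 − 46.6856/2.36852 = 125.194 − 19.7109 = 105.483 atm
% deviation = (105.483 − 110.889)/110.889 × 100% = -4.88%

-4.88 %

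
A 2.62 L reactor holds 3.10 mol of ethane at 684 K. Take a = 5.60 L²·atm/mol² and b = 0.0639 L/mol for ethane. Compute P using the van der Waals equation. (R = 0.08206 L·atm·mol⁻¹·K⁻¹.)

P ≈ 64.00 atm

P = nRT/(V − nb) − a n²/V²
nRT/(V − nb) = (3.10)(0.08206)(684)/(2.62 − 3.10×0.0639) = 174.00/2.4219 = 71.844 atm
a n²/V² = (5.60)(3.10)²/(2.62)² = 7.8399 atm
P = 71.844 − 7.8399 = 64.00 atm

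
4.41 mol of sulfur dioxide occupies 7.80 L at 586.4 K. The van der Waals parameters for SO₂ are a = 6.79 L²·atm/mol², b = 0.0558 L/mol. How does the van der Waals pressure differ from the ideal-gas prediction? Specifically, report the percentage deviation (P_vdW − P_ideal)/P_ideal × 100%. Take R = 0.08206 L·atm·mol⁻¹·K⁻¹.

Ideal: P_ideal = nRT/V = (4.41)(0.08206)(586.4)/7.80 = 27.2063 atm
vdW: P = nRT/(V − nb) − a n²/V² = 212.209/7.55392 − 132.053/60.8400 = 28.0926 − 2.17050 = 25.9221 atm
% deviation = (25.9221 − 27.2063)/27.2063 × 100% = -4.72%

-4.72 %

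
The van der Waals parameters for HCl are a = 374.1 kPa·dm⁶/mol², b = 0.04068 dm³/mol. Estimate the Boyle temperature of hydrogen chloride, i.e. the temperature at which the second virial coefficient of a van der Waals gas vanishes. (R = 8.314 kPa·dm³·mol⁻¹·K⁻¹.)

T_B ≈ 1106 K

For a van der Waals gas the second virial coefficient B₂ = b − a/(RT) vanishes at T_B = a/(Rb).
T_B = 374.1/(8.314×0.04068) = 374.1/0.33821 = 1106 K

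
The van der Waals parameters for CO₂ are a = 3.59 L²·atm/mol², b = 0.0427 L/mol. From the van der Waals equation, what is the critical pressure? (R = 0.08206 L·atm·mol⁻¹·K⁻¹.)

P_c ≈ 72.92 atm

For a van der Waals gas, P_c = a/(27b²).
P_c = 3.59/(27×(0.0427)²) = 3.59/0.049229 = 72.92 atm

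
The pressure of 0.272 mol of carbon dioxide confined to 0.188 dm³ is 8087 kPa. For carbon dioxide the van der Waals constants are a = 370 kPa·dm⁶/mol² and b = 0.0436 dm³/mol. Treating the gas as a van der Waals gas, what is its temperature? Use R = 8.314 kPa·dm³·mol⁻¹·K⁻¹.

T = (P + a n²/V²)(V − nb)/(nR)
P + a n²/V² = 8087 + (370)(0.272)²/(0.188)² = 8861.5 kPa
V − nb = 0.188 − (0.272)(0.0436) = 0.17614 dm³
T = (8861.5)(0.17614)/((0.272)(8.314)) = 690.2 K

T ≈ 690.2 K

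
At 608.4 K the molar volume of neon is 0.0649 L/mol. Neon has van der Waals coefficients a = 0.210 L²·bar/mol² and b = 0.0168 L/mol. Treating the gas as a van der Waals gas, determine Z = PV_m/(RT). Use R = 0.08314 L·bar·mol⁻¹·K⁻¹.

P = RT/(V_m − b) − a/V_m² = (0.08314)(608.4)/(0.0649 − 0.0168) − 0.210/(0.0649)²
  = 50.582/0.048100 − 49.857 = 1051.6 − 49.857 = 1001.7 bar
Z = PV_m/(RT) = (1001.7)(0.0649)/((0.08314)(608.4)) = 65.010/50.582 = 1.285

Z ≈ 1.285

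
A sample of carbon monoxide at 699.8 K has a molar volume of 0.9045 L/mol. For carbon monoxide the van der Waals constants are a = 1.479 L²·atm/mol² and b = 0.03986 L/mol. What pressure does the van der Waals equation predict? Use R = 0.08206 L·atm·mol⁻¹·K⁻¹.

P = RT/(V_m − b) − a/V_m²
RT/(V_m − b) = (0.08206)(699.8)/(0.9045 − 0.03986) = 57.426/0.86464 = 66.416 atm
a/V_m² = 1.479/(0.9045)² = 1.8078 atm
P = 66.416 − 1.8078 = 64.61 atm

P ≈ 64.61 atm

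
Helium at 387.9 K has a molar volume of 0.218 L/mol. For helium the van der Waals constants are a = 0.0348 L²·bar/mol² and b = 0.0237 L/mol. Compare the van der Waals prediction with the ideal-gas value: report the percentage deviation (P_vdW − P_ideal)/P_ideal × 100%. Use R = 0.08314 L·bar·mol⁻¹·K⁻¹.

Ideal: P_ideal = RT/V_m = (0.08314)(387.9)/0.218 = 147.936 bar
vdW: P = RT/(V_m − b) − a/V_m² = 32.2500/0.194300 − 0.0348/0.0475240 = 165.980 − 0.732262 = 165.248 bar
% deviation = (165.248 − 147.936)/147.936 × 100% = 11.70%

11.70 %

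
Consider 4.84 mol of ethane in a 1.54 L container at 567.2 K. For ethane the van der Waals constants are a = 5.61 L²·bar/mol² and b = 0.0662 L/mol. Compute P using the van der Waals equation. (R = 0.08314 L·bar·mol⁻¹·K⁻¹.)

P ≈ 131.7 bar

P = nRT/(V − nb) − a n²/V²
nRT/(V − nb) = (4.84)(0.08314)(567.2)/(1.54 − 4.84×0.0662) = 228.24/1.2196 = 187.14 bar
a n²/V² = (5.61)(4.84)²/(1.54)² = 55.413 bar
P = 187.14 − 55.413 = 131.7 bar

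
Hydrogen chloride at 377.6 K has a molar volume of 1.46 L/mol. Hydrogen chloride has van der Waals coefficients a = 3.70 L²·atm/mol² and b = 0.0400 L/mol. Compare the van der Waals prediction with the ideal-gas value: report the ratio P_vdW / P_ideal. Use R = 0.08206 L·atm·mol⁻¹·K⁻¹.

P_vdW / P_ideal ≈ 0.9464

Ideal: P_ideal = RT/V_m = (0.08206)(377.6)/1.46 = 21.2232 atm
vdW: P = RT/(V_m − b) − a/V_m² = 30.9859/1.42000 − 3.70/2.13160 = 21.8211 − 1.73579 = 20.0853 atm
Ratio = 20.0853/21.2232 = 0.9464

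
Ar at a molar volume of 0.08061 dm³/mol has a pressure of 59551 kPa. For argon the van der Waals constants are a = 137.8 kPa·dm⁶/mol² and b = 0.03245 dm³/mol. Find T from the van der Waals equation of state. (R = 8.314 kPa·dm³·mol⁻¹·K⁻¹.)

T ≈ 467.8 K

T = (P + a/V_m²)(V_m − b)/R
P + a/V_m² = 59551 + 137.8/(0.08061)² = 80758 kPa
V_m − b = 0.08061 − 0.03245 = 0.048160 dm³/mol
T = (80758)(0.048160)/8.314 = 467.8 K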